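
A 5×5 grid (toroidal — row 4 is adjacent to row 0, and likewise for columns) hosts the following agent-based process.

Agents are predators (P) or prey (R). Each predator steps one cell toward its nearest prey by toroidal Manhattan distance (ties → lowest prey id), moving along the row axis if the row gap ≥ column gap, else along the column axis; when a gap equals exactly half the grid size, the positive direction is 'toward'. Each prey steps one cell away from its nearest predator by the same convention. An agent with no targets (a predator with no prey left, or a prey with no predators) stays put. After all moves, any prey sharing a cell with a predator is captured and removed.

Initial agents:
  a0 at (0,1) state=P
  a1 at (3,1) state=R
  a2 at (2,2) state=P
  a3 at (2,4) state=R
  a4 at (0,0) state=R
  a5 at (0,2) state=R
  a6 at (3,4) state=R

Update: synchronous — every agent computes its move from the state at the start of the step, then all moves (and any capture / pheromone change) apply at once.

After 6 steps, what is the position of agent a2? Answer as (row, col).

t=1: a0@(0,0):P a1@(2,1):R a2@(3,2):P a3@(2,0):R a4@(0,4):R a5@(0,3):R a6@(3,0):R
t=2: a0@(0,4):P a1@(1,1):R a2@(2,2):P a3@(3,0):R a4@(0,3):R a5@(0,2):R a6@(2,0):R
t=3: a0@(0,3):P a1@(0,1):R a2@(1,2):P a3@(2,0):R a4@(0,2):R a5@(0,1):R a6@(2,4):R
t=4: a0@(0,2):P a1@(0,0):R a2@(0,2):P a3@(2,4):R a4@(0,1):R a5@(0,0):R a6@(3,4):R
t=5: a0@(0,1):P a1@(0,4):R a2@(0,1):P a3@(3,4):R a4@(0,0):R a5@(0,4):R a6@(2,4):R
t=6: a0@(0,0):P a1@(0,3):R a2@(0,0):P a3@(2,4):R a4@(0,4):R a5@(0,3):R a6@(3,4):R

(0, 0)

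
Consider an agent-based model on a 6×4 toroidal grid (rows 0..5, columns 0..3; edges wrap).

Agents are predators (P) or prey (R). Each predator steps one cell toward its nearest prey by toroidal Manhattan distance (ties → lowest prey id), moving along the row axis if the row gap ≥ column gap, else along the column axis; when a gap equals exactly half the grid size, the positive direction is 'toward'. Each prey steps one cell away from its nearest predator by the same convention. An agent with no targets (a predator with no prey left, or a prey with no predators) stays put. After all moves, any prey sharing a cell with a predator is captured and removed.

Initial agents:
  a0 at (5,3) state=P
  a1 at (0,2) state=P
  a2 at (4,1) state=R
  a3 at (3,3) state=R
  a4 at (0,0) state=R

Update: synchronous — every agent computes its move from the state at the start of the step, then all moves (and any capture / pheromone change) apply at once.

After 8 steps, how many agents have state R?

t=1: a0@(4,3):P a1@(0,3):P a2@(4,0):R a3@(2,3):R a4@(1,0):R
t=2: a0@(4,0):P a1@(1,3):P a2@(4,1):R a4@(2,0):R
t=3: a0@(4,1):P a1@(2,3):P a2@(4,2):R a4@(1,0):R
t=4: a0@(4,2):P a1@(1,3):P a2@(4,3):R a4@(0,0):R
t=5: a0@(4,3):P a1@(0,3):P a2@(4,0):R a4@(5,0):R
t=6: a0@(4,0):P a1@(5,3):P a2@(4,1):R a4@(0,0):R
t=7: a0@(4,1):P a1@(0,3):P a2@(4,2):R a4@(1,0):R
t=8: a0@(4,2):P a1@(1,3):P a2@(4,3):R a4@(2,0):R

2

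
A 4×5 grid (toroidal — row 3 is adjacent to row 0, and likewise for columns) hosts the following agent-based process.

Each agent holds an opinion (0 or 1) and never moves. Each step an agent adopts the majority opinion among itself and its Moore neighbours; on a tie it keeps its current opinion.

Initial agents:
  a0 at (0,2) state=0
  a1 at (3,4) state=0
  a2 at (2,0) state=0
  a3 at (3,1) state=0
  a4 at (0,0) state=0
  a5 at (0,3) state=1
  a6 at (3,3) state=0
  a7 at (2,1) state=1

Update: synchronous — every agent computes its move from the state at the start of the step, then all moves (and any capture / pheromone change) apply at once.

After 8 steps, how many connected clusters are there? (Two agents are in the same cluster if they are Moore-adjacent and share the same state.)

1

t=1: a0@(0,2):0 a1@(3,4):0 a2@(2,0):0 a3@(3,1):0 a4@(0,0):0 a5@(0,3):0 a6@(3,3):0 a7@(2,1):0
t=2: (unchanged — steady state)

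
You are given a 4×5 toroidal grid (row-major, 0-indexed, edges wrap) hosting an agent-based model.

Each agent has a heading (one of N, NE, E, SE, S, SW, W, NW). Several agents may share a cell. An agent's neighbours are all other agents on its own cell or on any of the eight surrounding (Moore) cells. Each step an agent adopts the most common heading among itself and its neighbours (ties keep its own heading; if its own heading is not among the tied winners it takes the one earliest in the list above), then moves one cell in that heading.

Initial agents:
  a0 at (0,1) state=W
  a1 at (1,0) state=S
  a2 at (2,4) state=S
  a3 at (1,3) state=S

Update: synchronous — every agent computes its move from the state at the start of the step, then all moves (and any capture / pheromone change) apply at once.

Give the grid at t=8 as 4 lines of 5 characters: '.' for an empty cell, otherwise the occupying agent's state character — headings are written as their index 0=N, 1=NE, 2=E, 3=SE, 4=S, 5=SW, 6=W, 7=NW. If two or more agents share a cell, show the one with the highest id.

t=1: a0@(0,0):W a1@(2,0):S a2@(3,4):S a3@(2,3):S
t=2: a0@(0,4):W a1@(3,0):S a2@(0,4):S a3@(3,3):S
t=3: a0@(1,4):S a1@(0,0):S a2@(1,4):S a3@(0,3):S
t=4: a0@(2,4):S a1@(1,0):S a2@(2,4):S a3@(1,3):S
t=5: a0@(3,4):S a1@(2,0):S a2@(3,4):S a3@(2,3):S
t=6: a0@(0,4):S a1@(3,0):S a2@(0,4):S a3@(3,3):S
t=7: a0@(1,4):S a1@(0,0):S a2@(1,4):S a3@(0,3):S
t=8: a0@(2,4):S a1@(1,0):S a2@(2,4):S a3@(1,3):S

.....
4..4.
....4
.....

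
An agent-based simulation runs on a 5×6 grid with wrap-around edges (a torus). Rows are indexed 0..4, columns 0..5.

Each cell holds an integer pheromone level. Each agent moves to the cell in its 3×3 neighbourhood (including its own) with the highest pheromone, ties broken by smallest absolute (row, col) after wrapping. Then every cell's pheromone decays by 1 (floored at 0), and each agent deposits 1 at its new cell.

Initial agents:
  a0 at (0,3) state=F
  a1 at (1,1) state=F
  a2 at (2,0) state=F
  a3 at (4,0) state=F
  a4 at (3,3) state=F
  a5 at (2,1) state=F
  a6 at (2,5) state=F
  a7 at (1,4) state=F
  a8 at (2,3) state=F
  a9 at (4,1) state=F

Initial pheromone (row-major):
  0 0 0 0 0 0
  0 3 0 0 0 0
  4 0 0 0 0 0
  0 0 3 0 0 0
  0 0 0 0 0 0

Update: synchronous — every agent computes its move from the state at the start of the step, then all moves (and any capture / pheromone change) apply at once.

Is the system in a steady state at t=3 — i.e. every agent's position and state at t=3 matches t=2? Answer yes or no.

no

t=1: a0@(0,2) a1@(2,0) a2@(2,0) a3@(0,0) a4@(3,2) a5@(2,0) a6@(2,0) a7@(0,3) a8@(3,2) a9@(3,2) | pheromone: 1 0 1 1 0 0 / 0 2 0 0 0 0 / 7 0 0 0 0 0 / 0 0 5 0 0 0 / 0 0 0 0 0 0
t=2: a0@(1,1) a1@(2,0) a2@(2,0) a3@(1,1) a4@(3,2) a5@(2,0) a6@(2,0) a7@(0,2) a8@(3,2) a9@(3,2) | pheromone: 0 0 1 0 0 0 / 0 3 0 0 0 0 / 10 0 0 0 0 0 / 0 0 7 0 0 0 / 0 0 0 0 0 0
t=3: a0@(2,0) a1@(2,0) a2@(2,0) a3@(2,0) a4@(3,2) a5@(2,0) a6@(2,0) a7@(1,1) a8@(3,2) a9@(3,2) | pheromone: 0 0 0 0 0 0 / 0 3 0 0 0 0 / 15 0 0 0 0 0 / 0 0 9 0 0 0 / 0 0 0 0 0 0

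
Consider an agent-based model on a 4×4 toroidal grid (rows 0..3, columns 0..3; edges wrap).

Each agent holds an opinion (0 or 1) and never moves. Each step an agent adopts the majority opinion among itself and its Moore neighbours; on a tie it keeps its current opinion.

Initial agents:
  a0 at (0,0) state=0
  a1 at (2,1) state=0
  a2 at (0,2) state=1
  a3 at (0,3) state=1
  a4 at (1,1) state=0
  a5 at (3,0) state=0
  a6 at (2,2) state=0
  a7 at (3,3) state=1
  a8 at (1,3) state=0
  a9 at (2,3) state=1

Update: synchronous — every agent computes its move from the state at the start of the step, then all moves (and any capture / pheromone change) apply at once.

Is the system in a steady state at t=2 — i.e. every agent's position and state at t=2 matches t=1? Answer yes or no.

t=1: a0@(0,0):0 a1@(2,1):0 a2@(0,2):1 a3@(0,3):1 a4@(1,1):0 a5@(3,0):0 a6@(2,2):0 a7@(3,3):1 a8@(1,3):0 a9@(2,3):0
t=2: a0@(0,0):0 a1@(2,1):0 a2@(0,2):1 a3@(0,3):1 a4@(1,1):0 a5@(3,0):0 a6@(2,2):0 a7@(3,3):0 a8@(1,3):0 a9@(2,3):0

no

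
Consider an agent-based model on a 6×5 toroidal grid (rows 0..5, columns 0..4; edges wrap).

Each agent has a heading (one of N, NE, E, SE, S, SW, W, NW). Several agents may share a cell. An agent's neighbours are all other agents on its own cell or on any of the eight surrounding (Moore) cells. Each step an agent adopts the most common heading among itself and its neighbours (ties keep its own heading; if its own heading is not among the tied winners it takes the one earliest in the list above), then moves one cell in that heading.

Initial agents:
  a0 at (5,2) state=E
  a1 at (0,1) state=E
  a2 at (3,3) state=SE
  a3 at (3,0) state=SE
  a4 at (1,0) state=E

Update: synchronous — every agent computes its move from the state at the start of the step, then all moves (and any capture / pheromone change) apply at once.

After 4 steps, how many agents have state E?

t=1: a0@(5,3):E a1@(0,2):E a2@(4,4):SE a3@(4,1):SE a4@(1,1):E
t=2: a0@(5,4):E a1@(0,3):E a2@(5,0):SE a3@(5,2):SE a4@(1,2):E
t=3: a0@(5,0):E a1@(0,4):E a2@(0,1):SE a3@(0,3):SE a4@(1,3):E
t=4: a0@(5,1):E a1@(0,0):E a2@(1,2):SE a3@(0,4):E a4@(1,4):E

4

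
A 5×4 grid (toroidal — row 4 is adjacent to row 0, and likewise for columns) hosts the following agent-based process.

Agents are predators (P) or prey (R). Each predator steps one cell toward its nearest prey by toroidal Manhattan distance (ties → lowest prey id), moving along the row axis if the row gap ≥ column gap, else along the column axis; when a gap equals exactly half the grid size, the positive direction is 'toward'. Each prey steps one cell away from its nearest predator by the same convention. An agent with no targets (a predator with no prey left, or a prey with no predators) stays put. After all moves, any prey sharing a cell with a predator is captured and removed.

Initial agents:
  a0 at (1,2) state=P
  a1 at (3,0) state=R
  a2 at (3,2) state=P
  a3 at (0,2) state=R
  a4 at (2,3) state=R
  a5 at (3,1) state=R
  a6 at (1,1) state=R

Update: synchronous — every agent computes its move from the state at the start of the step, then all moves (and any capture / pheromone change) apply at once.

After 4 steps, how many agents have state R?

4

t=1: a0@(0,2):P a1@(3,3):R a2@(3,1):P a3@(4,2):R a4@(3,3):R a5@(3,0):R a6@(1,0):R
t=2: a0@(4,2):P a1@(3,2):R a2@(3,0):P a3@(3,2):R a4@(3,2):R a5@(3,3):R a6@(1,3):R
t=3: a0@(3,2):P a1@(2,2):R a2@(3,3):P a3@(2,2):R a4@(2,2):R a6@(2,3):R
t=4: a0@(2,2):P a1@(1,2):R a2@(2,3):P a3@(1,2):R a4@(1,2):R a6@(1,3):R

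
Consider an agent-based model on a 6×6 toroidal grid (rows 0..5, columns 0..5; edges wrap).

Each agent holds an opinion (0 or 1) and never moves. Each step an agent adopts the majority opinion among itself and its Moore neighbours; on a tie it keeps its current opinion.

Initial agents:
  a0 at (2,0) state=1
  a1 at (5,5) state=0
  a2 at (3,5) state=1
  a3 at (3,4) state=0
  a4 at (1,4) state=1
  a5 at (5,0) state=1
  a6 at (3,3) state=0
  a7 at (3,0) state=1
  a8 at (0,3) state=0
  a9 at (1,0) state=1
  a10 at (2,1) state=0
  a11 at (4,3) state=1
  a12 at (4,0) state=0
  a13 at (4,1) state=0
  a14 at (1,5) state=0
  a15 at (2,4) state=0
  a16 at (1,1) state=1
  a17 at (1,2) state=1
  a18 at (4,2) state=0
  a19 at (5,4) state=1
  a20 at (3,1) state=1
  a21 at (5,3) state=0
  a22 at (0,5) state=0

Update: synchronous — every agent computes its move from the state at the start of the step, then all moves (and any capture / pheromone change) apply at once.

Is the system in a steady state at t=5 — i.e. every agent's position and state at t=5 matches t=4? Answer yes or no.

t=1: a0@(2,0):1 a1@(5,5):0 a2@(3,5):1 a3@(3,4):0 a4@(1,4):0 a5@(5,0):0 a6@(3,3):0 a7@(3,0):1 a8@(0,3):1 a9@(1,0):1 a10@(2,1):1 a11@(4,3):0 a12@(4,0):1 a13@(4,1):0 a14@(1,5):0 a15@(2,4):0 a16@(1,1):1 a17@(1,2):1 a18@(4,2):0 a19@(5,4):0 a20@(3,1):0 a21@(5,3):0 a22@(0,5):1
t=2: a0@(2,0):1 a1@(5,5):0 a2@(3,5):1 a3@(3,4):0 a4@(1,4):0 a5@(5,0):0 a6@(3,3):0 a7@(3,0):1 a8@(0,3):0 a9@(1,0):1 a10@(2,1):1 a11@(4,3):0 a12@(4,0):0 a13@(4,1):0 a14@(1,5):0 a15@(2,4):0 a16@(1,1):1 a17@(1,2):1 a18@(4,2):0 a19@(5,4):0 a20@(3,1):1 a21@(5,3):0 a22@(0,5):0
t=3: (unchanged — steady state)

yes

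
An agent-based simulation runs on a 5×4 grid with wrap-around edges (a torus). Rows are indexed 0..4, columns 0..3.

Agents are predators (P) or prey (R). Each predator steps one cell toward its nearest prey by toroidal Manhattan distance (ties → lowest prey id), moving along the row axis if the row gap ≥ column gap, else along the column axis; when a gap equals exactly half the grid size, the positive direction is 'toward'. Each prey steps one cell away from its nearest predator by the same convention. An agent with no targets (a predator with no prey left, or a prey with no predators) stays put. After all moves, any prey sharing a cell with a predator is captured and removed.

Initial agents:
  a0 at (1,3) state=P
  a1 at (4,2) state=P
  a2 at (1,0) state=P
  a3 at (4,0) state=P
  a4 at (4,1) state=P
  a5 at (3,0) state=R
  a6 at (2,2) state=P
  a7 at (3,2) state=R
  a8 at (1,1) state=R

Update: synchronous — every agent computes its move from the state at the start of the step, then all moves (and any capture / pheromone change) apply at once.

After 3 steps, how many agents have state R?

2

t=1: a0@(1,0):P a1@(3,2):P a2@(1,1):P a3@(3,0):P a4@(3,1):P a5@(2,0):R a6@(3,2):P a7@(2,2):R a8@(1,2):R
t=2: a0@(2,0):P a1@(2,2):P a2@(1,2):P a3@(2,0):P a4@(2,1):P a5@(3,0):R a6@(2,2):P a8@(1,3):R
t=3: a0@(3,0):P a1@(1,2):P a2@(1,3):P a3@(3,0):P a4@(3,1):P a5@(4,0):R a6@(1,2):P a8@(1,0):R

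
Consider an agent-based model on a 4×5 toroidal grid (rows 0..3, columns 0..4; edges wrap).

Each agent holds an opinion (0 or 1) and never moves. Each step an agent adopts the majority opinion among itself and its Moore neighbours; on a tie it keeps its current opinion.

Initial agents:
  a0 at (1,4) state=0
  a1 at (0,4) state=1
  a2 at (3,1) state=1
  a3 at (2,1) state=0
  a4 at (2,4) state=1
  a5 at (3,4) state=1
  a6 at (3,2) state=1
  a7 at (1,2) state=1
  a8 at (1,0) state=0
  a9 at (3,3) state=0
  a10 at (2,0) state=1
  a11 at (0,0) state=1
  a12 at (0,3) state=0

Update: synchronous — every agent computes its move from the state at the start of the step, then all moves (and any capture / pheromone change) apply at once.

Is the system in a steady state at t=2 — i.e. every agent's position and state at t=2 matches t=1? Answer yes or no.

t=1: a0@(1,4):1 a1@(0,4):0 a2@(3,1):1 a3@(2,1):1 a4@(2,4):1 a5@(3,4):1 a6@(3,2):0 a7@(1,2):0 a8@(1,0):1 a9@(3,3):1 a10@(2,0):1 a11@(0,0):1 a12@(0,3):1
t=2: a0@(1,4):1 a1@(0,4):1 a2@(3,1):1 a3@(2,1):1 a4@(2,4):1 a5@(3,4):1 a6@(3,2):1 a7@(1,2):1 a8@(1,0):1 a9@(3,3):1 a10@(2,0):1 a11@(0,0):1 a12@(0,3):1

no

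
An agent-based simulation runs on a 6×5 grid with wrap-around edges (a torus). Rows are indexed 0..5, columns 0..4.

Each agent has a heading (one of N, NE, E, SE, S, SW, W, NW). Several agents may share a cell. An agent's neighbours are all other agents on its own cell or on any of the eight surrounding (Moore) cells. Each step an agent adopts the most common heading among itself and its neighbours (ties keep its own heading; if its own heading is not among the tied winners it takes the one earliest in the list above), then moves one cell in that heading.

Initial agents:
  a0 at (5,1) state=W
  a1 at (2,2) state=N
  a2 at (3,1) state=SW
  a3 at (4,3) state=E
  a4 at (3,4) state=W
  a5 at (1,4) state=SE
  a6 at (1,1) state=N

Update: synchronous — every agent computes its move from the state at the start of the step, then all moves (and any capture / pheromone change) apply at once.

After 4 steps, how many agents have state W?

t=1: a0@(5,0):W a1@(1,2):N a2@(4,0):SW a3@(4,4):E a4@(3,3):W a5@(2,0):SE a6@(0,1):N
t=2: a0@(5,4):W a1@(0,2):N a2@(5,4):SW a3@(4,3):W a4@(3,2):W a5@(3,1):SE a6@(5,1):N
t=3: a0@(5,3):W a1@(5,2):N a2@(5,3):W a3@(4,2):W a4@(3,1):W a5@(4,2):SE a6@(4,1):N
t=4: a0@(5,2):W a1@(5,1):W a2@(5,2):W a3@(4,1):W a4@(3,0):W a5@(4,1):W a6@(3,1):N

6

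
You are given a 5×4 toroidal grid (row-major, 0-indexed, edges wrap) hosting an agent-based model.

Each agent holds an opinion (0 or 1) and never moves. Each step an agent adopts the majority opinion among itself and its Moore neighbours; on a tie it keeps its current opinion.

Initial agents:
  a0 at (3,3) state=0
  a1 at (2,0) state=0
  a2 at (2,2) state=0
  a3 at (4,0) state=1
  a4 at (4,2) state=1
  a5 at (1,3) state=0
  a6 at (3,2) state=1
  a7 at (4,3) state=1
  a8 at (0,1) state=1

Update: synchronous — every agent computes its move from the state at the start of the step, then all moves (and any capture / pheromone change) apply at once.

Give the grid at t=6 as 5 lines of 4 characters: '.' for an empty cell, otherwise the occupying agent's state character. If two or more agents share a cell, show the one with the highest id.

t=1: a0@(3,3):1 a1@(2,0):0 a2@(2,2):0 a3@(4,0):1 a4@(4,2):1 a5@(1,3):0 a6@(3,2):1 a7@(4,3):1 a8@(0,1):1
t=2: (unchanged — steady state)

.1..
...0
0.0.
..11
1.11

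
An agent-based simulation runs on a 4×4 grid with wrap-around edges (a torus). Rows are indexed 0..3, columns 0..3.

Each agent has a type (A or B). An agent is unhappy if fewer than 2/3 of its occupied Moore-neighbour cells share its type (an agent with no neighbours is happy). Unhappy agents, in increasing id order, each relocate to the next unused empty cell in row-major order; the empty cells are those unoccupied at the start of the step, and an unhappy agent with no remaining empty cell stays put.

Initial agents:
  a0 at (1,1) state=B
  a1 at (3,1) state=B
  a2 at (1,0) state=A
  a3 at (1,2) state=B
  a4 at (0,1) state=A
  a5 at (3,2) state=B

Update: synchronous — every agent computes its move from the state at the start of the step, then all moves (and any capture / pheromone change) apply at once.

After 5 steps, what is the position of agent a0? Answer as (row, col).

t=1: a0@(0,0):B a1@(0,2):B a2@(0,3):A a3@(1,3):B a4@(2,0):A a5@(2,1):B
t=2: a0@(0,1):B a1@(1,0):B a2@(1,1):A a3@(1,2):B a4@(2,2):A a5@(2,3):B
t=3: a0@(0,1):B a1@(1,0):B a2@(0,0):A a3@(0,2):B a4@(0,3):A a5@(2,3):B
t=4: a0@(0,1):B a1@(1,1):B a2@(1,2):A a3@(1,3):B a4@(2,0):A a5@(2,3):B
t=5: a0@(0,0):B a1@(0,2):B a2@(0,3):A a3@(1,0):B a4@(2,1):A a5@(2,2):B

(0, 0)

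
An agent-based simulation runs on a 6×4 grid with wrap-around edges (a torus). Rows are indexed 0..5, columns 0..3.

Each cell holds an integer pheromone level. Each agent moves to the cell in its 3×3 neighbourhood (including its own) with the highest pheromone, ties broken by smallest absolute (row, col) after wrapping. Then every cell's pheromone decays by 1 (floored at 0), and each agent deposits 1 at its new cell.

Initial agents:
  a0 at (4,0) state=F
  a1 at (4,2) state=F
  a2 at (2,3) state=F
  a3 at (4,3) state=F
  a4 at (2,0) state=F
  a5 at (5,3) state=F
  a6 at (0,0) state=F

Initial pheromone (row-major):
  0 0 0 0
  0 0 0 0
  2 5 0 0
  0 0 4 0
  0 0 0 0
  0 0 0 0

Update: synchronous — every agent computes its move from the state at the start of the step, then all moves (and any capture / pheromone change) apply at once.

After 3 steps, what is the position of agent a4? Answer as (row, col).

(3, 2)

t=1: a0@(3,0) a1@(3,2) a2@(3,2) a3@(3,2) a4@(2,1) a5@(0,0) a6@(0,0) | pheromone: 2 0 0 0 / 0 0 0 0 / 1 5 0 0 / 1 0 6 0 / 0 0 0 0 / 0 0 0 0
t=2: a0@(2,1) a1@(3,2) a2@(3,2) a3@(3,2) a4@(3,2) a5@(0,0) a6@(0,0) | pheromone: 3 0 0 0 / 0 0 0 0 / 0 5 0 0 / 0 0 9 0 / 0 0 0 0 / 0 0 0 0
t=3: a0@(3,2) a1@(3,2) a2@(3,2) a3@(3,2) a4@(3,2) a5@(0,0) a6@(0,0) | pheromone: 4 0 0 0 / 0 0 0 0 / 0 4 0 0 / 0 0 13 0 / 0 0 0 0 / 0 0 0 0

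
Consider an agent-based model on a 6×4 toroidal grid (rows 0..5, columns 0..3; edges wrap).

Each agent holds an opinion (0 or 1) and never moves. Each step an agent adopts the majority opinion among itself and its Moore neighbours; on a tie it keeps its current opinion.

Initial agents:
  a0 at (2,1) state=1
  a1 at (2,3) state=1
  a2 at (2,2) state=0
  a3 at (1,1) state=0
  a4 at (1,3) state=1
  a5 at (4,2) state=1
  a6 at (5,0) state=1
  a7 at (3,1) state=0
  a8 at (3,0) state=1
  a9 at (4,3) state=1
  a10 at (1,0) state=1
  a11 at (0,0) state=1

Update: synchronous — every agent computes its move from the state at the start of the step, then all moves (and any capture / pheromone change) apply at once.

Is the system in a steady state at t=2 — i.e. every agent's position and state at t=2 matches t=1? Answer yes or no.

t=1: a0@(2,1):1 a1@(2,3):1 a2@(2,2):0 a3@(1,1):1 a4@(1,3):1 a5@(4,2):1 a6@(5,0):1 a7@(3,1):1 a8@(3,0):1 a9@(4,3):1 a10@(1,0):1 a11@(0,0):1
t=2: a0@(2,1):1 a1@(2,3):1 a2@(2,2):1 a3@(1,1):1 a4@(1,3):1 a5@(4,2):1 a6@(5,0):1 a7@(3,1):1 a8@(3,0):1 a9@(4,3):1 a10@(1,0):1 a11@(0,0):1

no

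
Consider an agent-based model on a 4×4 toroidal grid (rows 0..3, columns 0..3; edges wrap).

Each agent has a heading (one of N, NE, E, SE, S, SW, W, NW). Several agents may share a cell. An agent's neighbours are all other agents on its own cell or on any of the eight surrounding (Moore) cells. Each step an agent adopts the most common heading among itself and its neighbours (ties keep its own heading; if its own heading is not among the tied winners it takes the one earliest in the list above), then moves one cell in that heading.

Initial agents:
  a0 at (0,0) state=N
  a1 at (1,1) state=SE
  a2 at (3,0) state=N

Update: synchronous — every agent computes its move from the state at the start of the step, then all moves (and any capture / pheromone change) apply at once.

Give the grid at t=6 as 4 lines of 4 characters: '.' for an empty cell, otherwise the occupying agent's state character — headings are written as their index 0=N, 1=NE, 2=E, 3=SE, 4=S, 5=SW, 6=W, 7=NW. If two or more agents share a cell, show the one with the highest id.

....
0...
0...
....

t=1: a0@(3,0):N a1@(2,2):SE a2@(2,0):N
t=2: a0@(2,0):N a1@(3,3):SE a2@(1,0):N
t=3: a0@(1,0):N a1@(0,0):SE a2@(0,0):N
t=4: a0@(0,0):N a1@(3,0):N a2@(3,0):N
t=5: a0@(3,0):N a1@(2,0):N a2@(2,0):N
t=6: a0@(2,0):N a1@(1,0):N a2@(1,0):N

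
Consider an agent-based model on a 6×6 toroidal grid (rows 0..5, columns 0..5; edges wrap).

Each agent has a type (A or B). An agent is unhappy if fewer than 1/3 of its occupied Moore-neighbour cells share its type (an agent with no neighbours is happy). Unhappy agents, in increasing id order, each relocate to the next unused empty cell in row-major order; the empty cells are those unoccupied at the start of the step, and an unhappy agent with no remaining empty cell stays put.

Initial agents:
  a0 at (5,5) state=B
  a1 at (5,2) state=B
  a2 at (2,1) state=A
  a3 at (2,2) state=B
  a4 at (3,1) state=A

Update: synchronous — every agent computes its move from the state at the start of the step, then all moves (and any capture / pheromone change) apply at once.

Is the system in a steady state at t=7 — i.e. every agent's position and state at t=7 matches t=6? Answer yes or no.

t=1: a0@(5,5):B a1@(5,2):B a2@(2,1):A a3@(0,0):B a4@(3,1):A
t=2: (unchanged — steady state)

yes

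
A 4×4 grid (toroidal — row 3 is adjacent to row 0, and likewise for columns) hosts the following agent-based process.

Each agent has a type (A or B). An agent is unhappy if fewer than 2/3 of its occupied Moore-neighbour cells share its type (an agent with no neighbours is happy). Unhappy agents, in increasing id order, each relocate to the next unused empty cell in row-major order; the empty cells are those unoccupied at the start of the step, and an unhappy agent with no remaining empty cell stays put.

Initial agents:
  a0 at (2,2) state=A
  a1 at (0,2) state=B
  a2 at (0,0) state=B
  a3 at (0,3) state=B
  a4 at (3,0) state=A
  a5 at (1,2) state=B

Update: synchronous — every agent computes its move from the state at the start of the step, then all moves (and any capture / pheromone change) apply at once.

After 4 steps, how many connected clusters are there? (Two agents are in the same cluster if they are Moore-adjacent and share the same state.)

t=1: a0@(0,1):A a1@(0,2):B a2@(1,0):B a3@(0,3):B a4@(1,1):A a5@(1,2):B
t=2: a0@(0,0):A a1@(1,3):B a2@(2,0):B a3@(0,3):B a4@(2,1):A a5@(2,2):B
t=3: a0@(0,1):A a1@(1,3):B a2@(0,2):B a3@(1,0):B a4@(1,1):A a5@(1,2):B
t=4: a0@(0,0):A a1@(1,3):B a2@(0,3):B a3@(2,0):B a4@(2,1):A a5@(2,2):B

3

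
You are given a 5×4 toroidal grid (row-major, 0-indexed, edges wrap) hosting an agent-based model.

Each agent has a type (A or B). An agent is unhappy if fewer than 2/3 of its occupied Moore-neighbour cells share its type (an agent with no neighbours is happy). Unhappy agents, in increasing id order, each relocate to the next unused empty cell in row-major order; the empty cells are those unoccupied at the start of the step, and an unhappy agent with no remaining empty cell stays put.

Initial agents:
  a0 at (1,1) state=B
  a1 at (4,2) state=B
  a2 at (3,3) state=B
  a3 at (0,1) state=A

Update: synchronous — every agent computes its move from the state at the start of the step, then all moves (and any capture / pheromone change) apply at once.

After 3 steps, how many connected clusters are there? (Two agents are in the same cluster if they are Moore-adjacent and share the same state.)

t=1: a0@(0,0):B a1@(0,2):B a2@(3,3):B a3@(0,3):A
t=2: a0@(0,1):B a1@(1,0):B a2@(3,3):B a3@(1,1):A
t=3: a0@(0,0):B a1@(0,2):B a2@(3,3):B a3@(0,3):A

4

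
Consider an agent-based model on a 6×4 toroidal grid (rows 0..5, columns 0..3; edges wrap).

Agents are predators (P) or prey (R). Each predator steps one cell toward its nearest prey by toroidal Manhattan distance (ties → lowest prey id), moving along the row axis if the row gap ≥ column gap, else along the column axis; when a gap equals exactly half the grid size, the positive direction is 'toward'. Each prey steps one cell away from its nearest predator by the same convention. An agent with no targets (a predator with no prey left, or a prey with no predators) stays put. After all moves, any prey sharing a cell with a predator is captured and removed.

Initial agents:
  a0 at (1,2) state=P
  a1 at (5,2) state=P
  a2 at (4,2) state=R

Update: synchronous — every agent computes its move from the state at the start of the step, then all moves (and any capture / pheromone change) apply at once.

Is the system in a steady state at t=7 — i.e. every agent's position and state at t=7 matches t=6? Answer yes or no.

t=1: a0@(2,2):P a1@(4,2):P a2@(3,2):R
t=2: a0@(3,2):P a1@(3,2):P a2@(4,2):R
t=3: a0@(4,2):P a1@(4,2):P a2@(5,2):R
t=4: a0@(5,2):P a1@(5,2):P a2@(0,2):R
t=5: a0@(0,2):P a1@(0,2):P a2@(1,2):R
t=6: a0@(1,2):P a1@(1,2):P a2@(2,2):R
t=7: a0@(2,2):P a1@(2,2):P a2@(3,2):R

no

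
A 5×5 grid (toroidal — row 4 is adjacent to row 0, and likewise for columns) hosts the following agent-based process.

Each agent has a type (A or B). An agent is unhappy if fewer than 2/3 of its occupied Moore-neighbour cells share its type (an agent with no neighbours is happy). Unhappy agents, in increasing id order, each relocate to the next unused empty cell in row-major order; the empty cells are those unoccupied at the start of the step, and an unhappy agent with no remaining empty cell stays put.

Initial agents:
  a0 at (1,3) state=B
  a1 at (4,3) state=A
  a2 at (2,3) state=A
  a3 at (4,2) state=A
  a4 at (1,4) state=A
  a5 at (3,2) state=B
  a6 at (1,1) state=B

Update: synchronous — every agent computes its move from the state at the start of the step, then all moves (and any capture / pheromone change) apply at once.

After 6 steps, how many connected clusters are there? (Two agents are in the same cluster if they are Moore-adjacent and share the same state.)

2

t=1: a0@(0,0):B a1@(0,1):A a2@(0,2):A a3@(0,3):A a4@(0,4):A a5@(1,0):B a6@(1,1):B
t=2: a0@(1,2):B a1@(1,3):A a2@(0,2):A a3@(0,3):A a4@(1,4):A a5@(2,0):B a6@(2,1):B
t=3: a0@(0,0):B a1@(1,3):A a2@(0,2):A a3@(0,3):A a4@(1,4):A a5@(0,1):B a6@(2,1):B
t=4: a0@(0,4):B a1@(1,3):A a2@(0,2):A a3@(0,3):A a4@(1,4):A a5@(1,0):B a6@(2,1):B
t=5: a0@(0,0):B a1@(1,3):A a2@(0,2):A a3@(0,3):A a4@(0,1):A a5@(1,0):B a6@(2,1):B
t=6: a0@(0,4):B a1@(1,3):A a2@(0,2):A a3@(0,3):A a4@(1,1):A a5@(1,0):B a6@(2,1):B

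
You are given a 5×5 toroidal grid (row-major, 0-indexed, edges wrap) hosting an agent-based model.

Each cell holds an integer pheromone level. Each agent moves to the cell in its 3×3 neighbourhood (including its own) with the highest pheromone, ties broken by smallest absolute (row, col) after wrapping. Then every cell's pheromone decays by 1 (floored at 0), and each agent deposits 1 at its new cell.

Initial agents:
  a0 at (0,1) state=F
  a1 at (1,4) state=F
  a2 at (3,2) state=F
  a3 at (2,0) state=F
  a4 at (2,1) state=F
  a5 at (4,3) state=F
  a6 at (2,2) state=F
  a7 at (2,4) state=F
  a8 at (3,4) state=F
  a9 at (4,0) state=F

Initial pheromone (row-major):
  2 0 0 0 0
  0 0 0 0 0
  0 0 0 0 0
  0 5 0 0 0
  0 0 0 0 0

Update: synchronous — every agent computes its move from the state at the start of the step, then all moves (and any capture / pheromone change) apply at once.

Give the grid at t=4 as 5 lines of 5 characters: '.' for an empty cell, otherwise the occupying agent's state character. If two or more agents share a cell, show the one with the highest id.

F.F..
.....
.....
.F...
.....

t=1: a0@(0,0) a1@(0,0) a2@(3,1) a3@(3,1) a4@(3,1) a5@(0,2) a6@(3,1) a7@(1,0) a8@(2,0) a9@(3,1) | pheromone: 3 0 1 0 0 / 1 0 0 0 0 / 1 0 0 0 0 / 0 9 0 0 0 / 0 0 0 0 0
t=2: a0@(0,0) a1@(0,0) a2@(3,1) a3@(3,1) a4@(3,1) a5@(0,2) a6@(3,1) a7@(0,0) a8@(3,1) a9@(3,1) | pheromone: 5 0 1 0 0 / 0 0 0 0 0 / 0 0 0 0 0 / 0 14 0 0 0 / 0 0 0 0 0
t=3: a0@(0,0) a1@(0,0) a2@(3,1) a3@(3,1) a4@(3,1) a5@(0,2) a6@(3,1) a7@(0,0) a8@(3,1) a9@(3,1) | pheromone: 7 0 1 0 0 / 0 0 0 0 0 / 0 0 0 0 0 / 0 19 0 0 0 / 0 0 0 0 0
t=4: a0@(0,0) a1@(0,0) a2@(3,1) a3@(3,1) a4@(3,1) a5@(0,2) a6@(3,1) a7@(0,0) a8@(3,1) a9@(3,1) | pheromone: 9 0 1 0 0 / 0 0 0 0 0 / 0 0 0 0 0 / 0 24 0 0 0 / 0 0 0 0 0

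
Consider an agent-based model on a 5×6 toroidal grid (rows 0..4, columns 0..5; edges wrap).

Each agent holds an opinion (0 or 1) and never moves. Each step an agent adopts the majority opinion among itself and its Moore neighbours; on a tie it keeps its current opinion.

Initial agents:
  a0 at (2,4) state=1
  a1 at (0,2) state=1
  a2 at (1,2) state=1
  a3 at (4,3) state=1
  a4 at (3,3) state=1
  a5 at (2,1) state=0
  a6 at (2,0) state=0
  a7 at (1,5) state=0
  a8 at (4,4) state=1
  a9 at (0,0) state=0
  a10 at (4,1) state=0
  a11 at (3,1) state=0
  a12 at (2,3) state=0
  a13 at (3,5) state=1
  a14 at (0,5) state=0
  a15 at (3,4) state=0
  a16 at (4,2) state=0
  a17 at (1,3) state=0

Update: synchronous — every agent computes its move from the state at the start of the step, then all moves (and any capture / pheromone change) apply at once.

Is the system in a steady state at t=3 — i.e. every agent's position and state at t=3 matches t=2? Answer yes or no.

no

t=1: a0@(2,4):0 a1@(0,2):1 a2@(1,2):0 a3@(4,3):1 a4@(3,3):1 a5@(2,1):0 a6@(2,0):0 a7@(1,5):0 a8@(4,4):1 a9@(0,0):0 a10@(4,1):0 a11@(3,1):0 a12@(2,3):0 a13@(3,5):1 a14@(0,5):0 a15@(3,4):1 a16@(4,2):0 a17@(1,3):1
t=2: a0@(2,4):1 a1@(0,2):1 a2@(1,2):0 a3@(4,3):1 a4@(3,3):1 a5@(2,1):0 a6@(2,0):0 a7@(1,5):0 a8@(4,4):1 a9@(0,0):0 a10@(4,1):0 a11@(3,1):0 a12@(2,3):0 a13@(3,5):1 a14@(0,5):0 a15@(3,4):1 a16@(4,2):0 a17@(1,3):0
t=3: a0@(2,4):1 a1@(0,2):0 a2@(1,2):0 a3@(4,3):1 a4@(3,3):1 a5@(2,1):0 a6@(2,0):0 a7@(1,5):0 a8@(4,4):1 a9@(0,0):0 a10@(4,1):0 a11@(3,1):0 a12@(2,3):0 a13@(3,5):1 a14@(0,5):0 a15@(3,4):1 a16@(4,2):0 a17@(1,3):0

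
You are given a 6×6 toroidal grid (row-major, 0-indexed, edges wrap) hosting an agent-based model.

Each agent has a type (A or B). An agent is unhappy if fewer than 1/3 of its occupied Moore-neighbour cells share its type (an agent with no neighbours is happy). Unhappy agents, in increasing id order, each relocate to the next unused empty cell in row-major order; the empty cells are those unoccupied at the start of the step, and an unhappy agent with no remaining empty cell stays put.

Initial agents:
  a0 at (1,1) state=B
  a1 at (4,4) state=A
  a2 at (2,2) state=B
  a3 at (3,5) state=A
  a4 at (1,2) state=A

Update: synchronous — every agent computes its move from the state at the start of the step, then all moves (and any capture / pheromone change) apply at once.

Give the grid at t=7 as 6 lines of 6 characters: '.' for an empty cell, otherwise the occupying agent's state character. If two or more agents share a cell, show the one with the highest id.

A.....
.B....
..B...
.....A
....A.
......

t=1: a0@(1,1):B a1@(4,4):A a2@(2,2):B a3@(3,5):A a4@(0,0):A
t=2: a0@(1,1):B a1@(4,4):A a2@(2,2):B a3@(3,5):A a4@(0,1):A
t=3: a0@(1,1):B a1@(4,4):A a2@(2,2):B a3@(3,5):A a4@(0,0):A
t=4: a0@(1,1):B a1@(4,4):A a2@(2,2):B a3@(3,5):A a4@(0,1):A
t=5: a0@(1,1):B a1@(4,4):A a2@(2,2):B a3@(3,5):A a4@(0,0):A
t=6: a0@(1,1):B a1@(4,4):A a2@(2,2):B a3@(3,5):A a4@(0,1):A
t=7: a0@(1,1):B a1@(4,4):A a2@(2,2):B a3@(3,5):A a4@(0,0):A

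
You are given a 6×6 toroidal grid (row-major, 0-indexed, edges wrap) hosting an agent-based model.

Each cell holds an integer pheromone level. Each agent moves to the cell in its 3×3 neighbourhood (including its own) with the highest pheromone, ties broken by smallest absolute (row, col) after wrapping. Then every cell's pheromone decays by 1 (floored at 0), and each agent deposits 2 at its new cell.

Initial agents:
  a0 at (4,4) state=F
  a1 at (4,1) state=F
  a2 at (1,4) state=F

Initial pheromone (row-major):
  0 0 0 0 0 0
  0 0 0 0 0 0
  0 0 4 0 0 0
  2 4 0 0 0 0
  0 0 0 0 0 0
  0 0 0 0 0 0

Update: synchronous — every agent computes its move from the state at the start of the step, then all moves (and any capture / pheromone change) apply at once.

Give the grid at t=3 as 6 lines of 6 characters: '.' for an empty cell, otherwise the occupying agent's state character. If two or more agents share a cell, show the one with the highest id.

t=1: a0@(3,3) a1@(3,1) a2@(0,3) | pheromone: 0 0 0 2 0 0 / 0 0 0 0 0 0 / 0 0 3 0 0 0 / 1 5 0 2 0 0 / 0 0 0 0 0 0 / 0 0 0 0 0 0
t=2: a0@(2,2) a1@(3,1) a2@(0,3) | pheromone: 0 0 0 3 0 0 / 0 0 0 0 0 0 / 0 0 4 0 0 0 / 0 6 0 1 0 0 / 0 0 0 0 0 0 / 0 0 0 0 0 0
t=3: a0@(3,1) a1@(3,1) a2@(0,3) | pheromone: 0 0 0 4 0 0 / 0 0 0 0 0 0 / 0 0 3 0 0 0 / 0 9 0 0 0 0 / 0 0 0 0 0 0 / 0 0 0 0 0 0

...F..
......
......
.F....
......
......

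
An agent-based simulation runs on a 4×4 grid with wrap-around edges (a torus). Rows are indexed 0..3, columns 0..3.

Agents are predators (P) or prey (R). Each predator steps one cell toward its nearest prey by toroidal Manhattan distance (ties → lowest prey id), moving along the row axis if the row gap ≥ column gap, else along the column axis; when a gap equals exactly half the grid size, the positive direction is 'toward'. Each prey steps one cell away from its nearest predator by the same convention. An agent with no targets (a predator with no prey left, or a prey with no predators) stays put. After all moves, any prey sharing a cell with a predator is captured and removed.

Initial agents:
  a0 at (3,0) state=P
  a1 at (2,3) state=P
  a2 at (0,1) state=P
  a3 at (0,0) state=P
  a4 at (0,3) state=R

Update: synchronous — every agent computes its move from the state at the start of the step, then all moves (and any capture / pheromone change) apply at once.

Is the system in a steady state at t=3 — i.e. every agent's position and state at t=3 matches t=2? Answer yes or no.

yes

t=1: a0@(0,0):P a1@(3,3):P a2@(0,2):P a3@(0,3):P
t=2: (unchanged — steady state)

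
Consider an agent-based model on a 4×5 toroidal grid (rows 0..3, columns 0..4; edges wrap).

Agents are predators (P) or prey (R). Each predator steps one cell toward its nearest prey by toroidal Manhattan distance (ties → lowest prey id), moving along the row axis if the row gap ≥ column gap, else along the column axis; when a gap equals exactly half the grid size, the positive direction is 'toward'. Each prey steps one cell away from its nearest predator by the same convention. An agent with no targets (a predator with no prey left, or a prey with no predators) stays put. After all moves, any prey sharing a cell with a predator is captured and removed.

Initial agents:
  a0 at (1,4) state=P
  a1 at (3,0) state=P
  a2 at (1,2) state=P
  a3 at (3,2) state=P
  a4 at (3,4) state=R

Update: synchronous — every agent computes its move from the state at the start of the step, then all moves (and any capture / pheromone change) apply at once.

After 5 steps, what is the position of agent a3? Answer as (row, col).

(3, 3)

t=1: a0@(2,4):P a1@(3,4):P a2@(2,2):P a3@(3,3):P
t=2: (unchanged — steady state)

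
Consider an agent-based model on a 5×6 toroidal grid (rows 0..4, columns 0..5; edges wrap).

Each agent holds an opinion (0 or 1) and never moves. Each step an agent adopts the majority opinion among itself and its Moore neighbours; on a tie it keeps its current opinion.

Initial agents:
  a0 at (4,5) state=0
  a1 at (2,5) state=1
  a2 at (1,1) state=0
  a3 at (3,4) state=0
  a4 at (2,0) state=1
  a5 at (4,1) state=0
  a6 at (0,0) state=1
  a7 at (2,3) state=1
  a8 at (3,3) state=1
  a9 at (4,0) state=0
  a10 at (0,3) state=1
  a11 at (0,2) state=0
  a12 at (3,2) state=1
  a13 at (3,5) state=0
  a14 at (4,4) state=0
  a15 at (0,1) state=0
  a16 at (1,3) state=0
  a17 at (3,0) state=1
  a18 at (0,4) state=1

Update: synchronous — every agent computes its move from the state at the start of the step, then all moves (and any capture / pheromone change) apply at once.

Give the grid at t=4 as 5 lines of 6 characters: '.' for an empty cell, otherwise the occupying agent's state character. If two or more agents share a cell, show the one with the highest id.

t=1: a0@(4,5):0 a1@(2,5):1 a2@(1,1):0 a3@(3,4):0 a4@(2,0):1 a5@(4,1):0 a6@(0,0):0 a7@(2,3):1 a8@(3,3):1 a9@(4,0):0 a10@(0,3):0 a11@(0,2):0 a12@(3,2):1 a13@(3,5):0 a14@(4,4):0 a15@(0,1):0 a16@(1,3):1 a17@(3,0):0 a18@(0,4):0
t=2: a0@(4,5):0 a1@(2,5):0 a2@(1,1):0 a3@(3,4):0 a4@(2,0):0 a5@(4,1):0 a6@(0,0):0 a7@(2,3):1 a8@(3,3):1 a9@(4,0):0 a10@(0,3):0 a11@(0,2):0 a12@(3,2):1 a13@(3,5):0 a14@(4,4):0 a15@(0,1):0 a16@(1,3):0 a17@(3,0):0 a18@(0,4):0
t=3: (unchanged — steady state)

00000.
.0.0..
0..1.0
0.1100
00..00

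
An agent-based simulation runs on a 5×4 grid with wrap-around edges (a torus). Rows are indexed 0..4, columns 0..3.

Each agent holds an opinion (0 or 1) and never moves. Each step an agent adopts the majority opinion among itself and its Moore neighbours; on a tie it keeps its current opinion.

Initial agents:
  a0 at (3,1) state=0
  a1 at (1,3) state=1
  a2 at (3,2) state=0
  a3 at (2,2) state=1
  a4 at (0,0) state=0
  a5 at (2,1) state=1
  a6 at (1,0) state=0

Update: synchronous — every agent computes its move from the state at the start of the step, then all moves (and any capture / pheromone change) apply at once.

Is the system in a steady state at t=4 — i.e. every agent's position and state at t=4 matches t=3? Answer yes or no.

yes

t=1: a0@(3,1):0 a1@(1,3):1 a2@(3,2):0 a3@(2,2):1 a4@(0,0):0 a5@(2,1):0 a6@(1,0):0
t=2: a0@(3,1):0 a1@(1,3):1 a2@(3,2):0 a3@(2,2):0 a4@(0,0):0 a5@(2,1):0 a6@(1,0):0
t=3: a0@(3,1):0 a1@(1,3):0 a2@(3,2):0 a3@(2,2):0 a4@(0,0):0 a5@(2,1):0 a6@(1,0):0
t=4: (unchanged — steady state)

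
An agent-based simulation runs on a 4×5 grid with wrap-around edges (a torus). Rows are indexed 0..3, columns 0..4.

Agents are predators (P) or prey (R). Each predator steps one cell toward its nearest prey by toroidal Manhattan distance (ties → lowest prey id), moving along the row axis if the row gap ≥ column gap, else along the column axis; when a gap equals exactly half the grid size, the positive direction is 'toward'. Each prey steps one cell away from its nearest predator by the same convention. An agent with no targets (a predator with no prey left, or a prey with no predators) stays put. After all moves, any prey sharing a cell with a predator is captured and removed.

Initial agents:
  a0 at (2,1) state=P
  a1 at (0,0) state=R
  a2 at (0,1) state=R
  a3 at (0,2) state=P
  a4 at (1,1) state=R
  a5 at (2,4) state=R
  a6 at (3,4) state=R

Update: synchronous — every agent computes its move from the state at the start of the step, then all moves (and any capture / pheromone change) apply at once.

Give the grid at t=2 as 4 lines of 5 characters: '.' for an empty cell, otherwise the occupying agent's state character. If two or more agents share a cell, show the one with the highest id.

t=1: a0@(1,1):P a1@(0,4):R a2@(0,0):R a3@(0,1):P a5@(2,3):R a6@(3,3):R
t=2: a0@(0,1):P a1@(0,3):R a2@(0,4):R a3@(0,0):P a5@(2,4):R a6@(3,4):R

PP.RR
.....
....R
....R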